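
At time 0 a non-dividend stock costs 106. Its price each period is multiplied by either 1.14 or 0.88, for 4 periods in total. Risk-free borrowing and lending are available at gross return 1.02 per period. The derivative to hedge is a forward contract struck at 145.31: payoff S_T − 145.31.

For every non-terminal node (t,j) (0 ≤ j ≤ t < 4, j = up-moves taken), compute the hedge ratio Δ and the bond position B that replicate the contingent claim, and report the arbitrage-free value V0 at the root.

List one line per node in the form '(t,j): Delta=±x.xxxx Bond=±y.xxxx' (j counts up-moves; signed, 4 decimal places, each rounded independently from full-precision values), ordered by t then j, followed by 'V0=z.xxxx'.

The replicating-portfolio and risk-neutral prices coincide; use p* = (1.02−0.88)/(1.14−0.88) = 0.5385 for the latter.
Terminal values V(4,·): V(4,0)=-81.7423, V(4,1)=-62.9609, V(4,2)=-38.6305, V(4,3)=-7.1116, V(4,4)=33.7198
  t=3,j=0: stock 72.2360 → up 82.3491 (V=-62.9609), down 63.5677 (V=-81.7423). Price -70.2248; hedge Δ=1.0000, bond B=-142.4608.
  t=3,j=1: stock 93.5785 → up 106.6795 (V=-38.6305), down 82.3491 (V=-62.9609). Price -48.8823; hedge Δ=1.0000, bond B=-142.4608.
  t=3,j=2: stock 121.2267 → up 138.1984 (V=-7.1116), down 106.6795 (V=-38.6305). Price -21.2341; hedge Δ=1.0000, bond B=-142.4608.
  t=3,j=3: stock 157.0437 → up 179.0298 (V=33.7198), down 138.1984 (V=-7.1116). Price 14.5829; hedge Δ=1.0000, bond B=-142.4608.
  t=2,j=0: stock 82.0864 → up 93.5785 (V=-48.8823), down 72.2360 (V=-70.2248). Price -57.5810; hedge Δ=1.0000, bond B=-139.6674.
  t=2,j=1: stock 106.3392 → up 121.2267 (V=-21.2341), down 93.5785 (V=-48.8823). Price -33.3282; hedge Δ=1.0000, bond B=-139.6674.
  t=2,j=2: stock 137.7576 → up 157.0437 (V=14.5829), down 121.2267 (V=-21.2341). Price -1.9098; hedge Δ=1.0000, bond B=-139.6674.
  t=1,j=0: stock 93.2800 → up 106.3392 (V=-33.3282), down 82.0864 (V=-57.5810). Price -43.6489; hedge Δ=1.0000, bond B=-136.9289.
  t=1,j=1: stock 120.8400 → up 137.7576 (V=-1.9098), down 106.3392 (V=-33.3282). Price -16.0889; hedge Δ=1.0000, bond B=-136.9289.
  t=0,j=0: stock 106.0000 → up 120.8400 (V=-16.0889), down 93.2800 (V=-43.6489). Price -28.2440; hedge Δ=1.0000, bond B=-134.2440.
Root portfolio cost Δ·106+B reproduces V0=-28.2440.

(0,0): Delta=1.0000 Bond=-134.2440
(1,0): Delta=1.0000 Bond=-136.9289
(1,1): Delta=1.0000 Bond=-136.9289
(2,0): Delta=1.0000 Bond=-139.6674
(2,1): Delta=1.0000 Bond=-139.6674
(2,2): Delta=1.0000 Bond=-139.6674
(3,0): Delta=1.0000 Bond=-142.4608
(3,1): Delta=1.0000 Bond=-142.4608
(3,2): Delta=1.0000 Bond=-142.4608
(3,3): Delta=1.0000 Bond=-142.4608
V0=-28.2440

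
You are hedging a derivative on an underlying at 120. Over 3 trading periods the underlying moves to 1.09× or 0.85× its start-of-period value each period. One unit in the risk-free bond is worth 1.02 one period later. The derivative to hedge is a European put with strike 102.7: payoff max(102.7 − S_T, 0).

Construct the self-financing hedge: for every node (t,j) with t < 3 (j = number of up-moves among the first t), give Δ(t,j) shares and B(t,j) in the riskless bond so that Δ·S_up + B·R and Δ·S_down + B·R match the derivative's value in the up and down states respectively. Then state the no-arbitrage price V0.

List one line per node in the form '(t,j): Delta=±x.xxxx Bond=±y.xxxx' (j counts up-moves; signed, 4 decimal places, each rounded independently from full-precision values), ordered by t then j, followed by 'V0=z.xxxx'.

Since d<R<u, set p* = (R−d)/(u−d) = 0.7083; price each node as the discounted p*-expectation of its children.
At expiry t=3: V(3,0)=29.0050, V(3,1)=8.1970, V(3,2)=0.0000, V(3,3)=0.0000
Node (2,0) S=86.7000: V=(p*·8.1970+(1−p*)·29.0050)/1.02=13.9863; Δ=(8.1970−29.0050)/(94.5030−73.6950)=-1.0000; B=V−Δ·S=100.6863
Node (2,1) S=111.1800: V=(p*·0.0000+(1−p*)·8.1970)/1.02=2.3439; Δ=(0.0000−8.1970)/(121.1862−94.5030)=-0.3072; B=V−Δ·S=36.4981
Node (2,2) S=142.5720: V=(p*·0.0000+(1−p*)·0.0000)/1.02=0.0000; Δ=(0.0000−0.0000)/(155.4035−121.1862)=0.0000; B=V−Δ·S=0.0000
Node (1,0) S=102.0000: V=(p*·2.3439+(1−p*)·13.9863)/1.02=5.6271; Δ=(2.3439−13.9863)/(111.1800−86.7000)=-0.4756; B=V−Δ·S=54.1369
Node (1,1) S=130.8000: V=(p*·0.0000+(1−p*)·2.3439)/1.02=0.6702; Δ=(0.0000−2.3439)/(142.5720−111.1800)=-0.0747; B=V−Δ·S=10.4365
Node (0,0) S=120.0000: V=(p*·0.6702+(1−p*)·5.6271)/1.02=2.0745; Δ=(0.6702−5.6271)/(130.8000−102.0000)=-0.1721; B=V−Δ·S=22.7279
Check: Δ(0,0)·S0 + B(0,0) = 2.0745 = V0.

(0,0): Delta=-0.1721 Bond=22.7279
(1,0): Delta=-0.4756 Bond=54.1369
(1,1): Delta=-0.0747 Bond=10.4365
(2,0): Delta=-1.0000 Bond=100.6863
(2,1): Delta=-0.3072 Bond=36.4981
(2,2): Delta=0.0000 Bond=0.0000
V0=2.0745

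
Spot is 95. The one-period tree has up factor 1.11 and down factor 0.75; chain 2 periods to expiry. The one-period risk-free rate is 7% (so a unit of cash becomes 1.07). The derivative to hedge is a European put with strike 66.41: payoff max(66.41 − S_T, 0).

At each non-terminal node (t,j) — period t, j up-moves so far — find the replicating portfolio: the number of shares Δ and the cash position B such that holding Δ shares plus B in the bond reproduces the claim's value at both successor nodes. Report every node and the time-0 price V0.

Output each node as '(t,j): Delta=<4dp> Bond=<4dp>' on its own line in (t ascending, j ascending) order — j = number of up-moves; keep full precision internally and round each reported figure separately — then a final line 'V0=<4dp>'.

(0,0): Delta=-0.0394 Bond=3.8818
(1,0): Delta=-0.5058 Bond=37.3818
(1,1): Delta=0.0000 Bond=0.0000
V0=0.1399

Under the risk-neutral measure, an up-move has probability p* = (R−d)/(u−d) = 0.8889 and values discount at R = 1.07.
Terminal payoffs: V(2,0)=12.9725, V(2,1)=0.0000, V(2,2)=0.0000
(1,0): S=71.2500. Δ = (V_up−V_dn)/(S_up−S_dn) = (0.0000−12.9725)/(79.0875−53.4375) = -0.5058. V = [p*·0.0000 + (1−p*)·12.9725]/1.07 = 1.3471. B = V − Δ·S = 37.3818.
(1,1): S=105.4500. Δ = (V_up−V_dn)/(S_up−S_dn) = (0.0000−0.0000)/(117.0495−79.0875) = 0.0000. V = [p*·0.0000 + (1−p*)·0.0000]/1.07 = 0.0000. B = V − Δ·S = 0.0000.
(0,0): S=95.0000. Δ = (V_up−V_dn)/(S_up−S_dn) = (0.0000−1.3471)/(105.4500−71.2500) = -0.0394. V = [p*·0.0000 + (1−p*)·1.3471]/1.07 = 0.1399. B = V − Δ·S = 3.8818.
Each (Δ,B) replicates both successor values, so the strategy is self-financing and V0 is arbitrage-free.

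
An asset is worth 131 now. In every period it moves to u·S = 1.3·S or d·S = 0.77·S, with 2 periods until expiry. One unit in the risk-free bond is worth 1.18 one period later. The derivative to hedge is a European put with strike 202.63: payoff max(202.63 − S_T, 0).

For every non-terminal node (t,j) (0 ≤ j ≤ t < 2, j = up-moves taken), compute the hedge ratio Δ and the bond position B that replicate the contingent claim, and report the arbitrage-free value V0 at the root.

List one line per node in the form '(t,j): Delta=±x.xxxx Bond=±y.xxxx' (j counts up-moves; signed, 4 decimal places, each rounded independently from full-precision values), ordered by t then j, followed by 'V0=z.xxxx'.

Under the risk-neutral measure, an up-move has probability p* = (R−d)/(u−d) = 0.7736 and values discount at R = 1.18.
At expiry t=2: V(2,0)=124.9601, V(2,1)=71.4990, V(2,2)=0.0000
Node (1,0) S=100.8700: V=(p*·71.4990+(1−p*)·124.9601)/1.18=70.8503; Δ=(71.4990−124.9601)/(131.1310−77.6699)=-1.0000; B=V−Δ·S=171.7203
Node (1,1) S=170.3000: V=(p*·0.0000+(1−p*)·71.4990)/1.18=13.7190; Δ=(0.0000−71.4990)/(221.3900−131.1310)=-0.7922; B=V−Δ·S=148.6228
Node (0,0) S=131.0000: V=(p*·13.7190+(1−p*)·70.8503)/1.18=22.5885; Δ=(13.7190−70.8503)/(170.3000−100.8700)=-0.8229; B=V−Δ·S=130.3834
Self-financing check: at every node Δ·S+B equals the discounted successor values.

(0,0): Delta=-0.8229 Bond=130.3834
(1,0): Delta=-1.0000 Bond=171.7203
(1,1): Delta=-0.7922 Bond=148.6228
V0=22.5885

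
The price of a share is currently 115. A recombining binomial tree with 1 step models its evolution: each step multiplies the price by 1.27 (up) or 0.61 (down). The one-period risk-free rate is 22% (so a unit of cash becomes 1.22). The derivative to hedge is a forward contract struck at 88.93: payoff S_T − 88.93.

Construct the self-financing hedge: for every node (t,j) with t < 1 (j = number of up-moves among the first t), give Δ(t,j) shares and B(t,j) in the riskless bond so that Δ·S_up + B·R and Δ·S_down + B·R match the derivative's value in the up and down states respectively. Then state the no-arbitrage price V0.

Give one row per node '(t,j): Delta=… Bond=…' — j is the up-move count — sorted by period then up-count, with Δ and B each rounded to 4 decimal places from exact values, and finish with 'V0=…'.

Risk-neutral probability p* = (R−d)/(u−d) = (1.22−0.61)/(1.27−0.61) = 0.9242.
Terminal values V(1,·): V(1,0)=-18.7800, V(1,1)=57.1200
Node (0,0) S=115.0000: V=(p*·57.1200+(1−p*)·-18.7800)/1.22=42.1066; Δ=(57.1200−-18.7800)/(146.0500−70.1500)=1.0000; B=V−Δ·S=-72.8934
Each (Δ,B) replicates both successor values, so the strategy is self-financing and V0 is arbitrage-free.

(0,0): Delta=1.0000 Bond=-72.8934
V0=42.1066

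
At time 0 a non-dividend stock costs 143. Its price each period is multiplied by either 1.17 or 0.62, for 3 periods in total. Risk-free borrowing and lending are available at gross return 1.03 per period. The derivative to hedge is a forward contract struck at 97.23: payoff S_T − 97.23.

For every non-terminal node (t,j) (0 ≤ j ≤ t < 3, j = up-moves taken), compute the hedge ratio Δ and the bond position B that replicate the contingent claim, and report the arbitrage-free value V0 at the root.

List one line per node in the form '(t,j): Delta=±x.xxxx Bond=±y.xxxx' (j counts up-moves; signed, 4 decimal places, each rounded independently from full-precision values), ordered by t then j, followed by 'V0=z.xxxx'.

No-arbitrage ⇒ martingale measure with p* = (R−d)/(u−d) = 0.7455.
Terminal values V(3,·): V(3,0)=-63.1491, V(3,1)=-32.9160, V(3,2)=24.1367, V(3,3)=131.8007
  t=2,j=0: stock 54.9692 → up 64.3140 (V=-32.9160), down 34.0809 (V=-63.1491). Price -39.4289; hedge Δ=1.0000, bond B=-94.3981.
  t=2,j=1: stock 103.7322 → up 121.3667 (V=24.1367), down 64.3140 (V=-32.9160). Price 9.3341; hedge Δ=1.0000, bond B=-94.3981.
  t=2,j=2: stock 195.7527 → up 229.0307 (V=131.8007), down 121.3667 (V=24.1367). Price 101.3546; hedge Δ=1.0000, bond B=-94.3981.
  t=1,j=0: stock 88.6600 → up 103.7322 (V=9.3341), down 54.9692 (V=-39.4289). Price -2.9886; hedge Δ=1.0000, bond B=-91.6486.
  t=1,j=1: stock 167.3100 → up 195.7527 (V=101.3546), down 103.7322 (V=9.3341). Price 75.6614; hedge Δ=1.0000, bond B=-91.6486.
  t=0,j=0: stock 143.0000 → up 167.3100 (V=75.6614), down 88.6600 (V=-2.9886). Price 54.0208; hedge Δ=1.0000, bond B=-88.9792.
Self-financing check: at every node Δ·S+B equals the discounted successor values.

(0,0): Delta=1.0000 Bond=-88.9792
(1,0): Delta=1.0000 Bond=-91.6486
(1,1): Delta=1.0000 Bond=-91.6486
(2,0): Delta=1.0000 Bond=-94.3981
(2,1): Delta=1.0000 Bond=-94.3981
(2,2): Delta=1.0000 Bond=-94.3981
V0=54.0208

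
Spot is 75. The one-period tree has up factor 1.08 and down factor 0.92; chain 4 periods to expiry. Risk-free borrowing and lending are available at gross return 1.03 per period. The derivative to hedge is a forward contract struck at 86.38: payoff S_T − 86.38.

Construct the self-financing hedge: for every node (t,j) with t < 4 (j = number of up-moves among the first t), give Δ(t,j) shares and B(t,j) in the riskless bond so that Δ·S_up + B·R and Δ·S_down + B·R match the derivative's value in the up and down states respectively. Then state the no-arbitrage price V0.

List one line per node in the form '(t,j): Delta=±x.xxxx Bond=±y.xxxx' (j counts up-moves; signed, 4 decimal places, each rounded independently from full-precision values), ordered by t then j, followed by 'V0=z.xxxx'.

Since d<R<u, set p* = (R−d)/(u−d) = 0.6875; price each node as the discounted p*-expectation of its children.
Terminal payoffs: V(4,0)=-32.6505, V(4,1)=-23.3063, V(4,2)=-12.3369, V(4,3)=0.5401, V(4,4)=15.6567
Node (3,0) S=58.4016: V=(p*·-23.3063+(1−p*)·-32.6505)/1.03=-25.4625; Δ=(-23.3063−-32.6505)/(63.0737−53.7295)=1.0000; B=V−Δ·S=-83.8641
Node (3,1) S=68.5584: V=(p*·-12.3369+(1−p*)·-23.3063)/1.03=-15.3057; Δ=(-12.3369−-23.3063)/(74.0431−63.0737)=1.0000; B=V−Δ·S=-83.8641
Node (3,2) S=80.4816: V=(p*·0.5401+(1−p*)·-12.3369)/1.03=-3.3825; Δ=(0.5401−-12.3369)/(86.9201−74.0431)=1.0000; B=V−Δ·S=-83.8641
Node (3,3) S=94.4784: V=(p*·15.6567+(1−p*)·0.5401)/1.03=10.6143; Δ=(15.6567−0.5401)/(102.0367−86.9201)=1.0000; B=V−Δ·S=-83.8641
Node (2,0) S=63.4800: V=(p*·-15.3057+(1−p*)·-25.4625)/1.03=-17.9414; Δ=(-15.3057−-25.4625)/(68.5584−58.4016)=1.0000; B=V−Δ·S=-81.4214
Node (2,1) S=74.5200: V=(p*·-3.3825+(1−p*)·-15.3057)/1.03=-6.9014; Δ=(-3.3825−-15.3057)/(80.4816−68.5584)=1.0000; B=V−Δ·S=-81.4214
Node (2,2) S=87.4800: V=(p*·10.6143+(1−p*)·-3.3825)/1.03=6.0586; Δ=(10.6143−-3.3825)/(94.4784−80.4816)=1.0000; B=V−Δ·S=-81.4214
Node (1,0) S=69.0000: V=(p*·-6.9014+(1−p*)·-17.9414)/1.03=-10.0499; Δ=(-6.9014−-17.9414)/(74.5200−63.4800)=1.0000; B=V−Δ·S=-79.0499
Node (1,1) S=81.0000: V=(p*·6.0586+(1−p*)·-6.9014)/1.03=1.9501; Δ=(6.0586−-6.9014)/(87.4800−74.5200)=1.0000; B=V−Δ·S=-79.0499
Node (0,0) S=75.0000: V=(p*·1.9501+(1−p*)·-10.0499)/1.03=-1.7475; Δ=(1.9501−-10.0499)/(81.0000−69.0000)=1.0000; B=V−Δ·S=-76.7475
Self-financing check: at every node Δ·S+B equals the discounted successor values.

(0,0): Delta=1.0000 Bond=-76.7475
(1,0): Delta=1.0000 Bond=-79.0499
(1,1): Delta=1.0000 Bond=-79.0499
(2,0): Delta=1.0000 Bond=-81.4214
(2,1): Delta=1.0000 Bond=-81.4214
(2,2): Delta=1.0000 Bond=-81.4214
(3,0): Delta=1.0000 Bond=-83.8641
(3,1): Delta=1.0000 Bond=-83.8641
(3,2): Delta=1.0000 Bond=-83.8641
(3,3): Delta=1.0000 Bond=-83.8641
V0=-1.7475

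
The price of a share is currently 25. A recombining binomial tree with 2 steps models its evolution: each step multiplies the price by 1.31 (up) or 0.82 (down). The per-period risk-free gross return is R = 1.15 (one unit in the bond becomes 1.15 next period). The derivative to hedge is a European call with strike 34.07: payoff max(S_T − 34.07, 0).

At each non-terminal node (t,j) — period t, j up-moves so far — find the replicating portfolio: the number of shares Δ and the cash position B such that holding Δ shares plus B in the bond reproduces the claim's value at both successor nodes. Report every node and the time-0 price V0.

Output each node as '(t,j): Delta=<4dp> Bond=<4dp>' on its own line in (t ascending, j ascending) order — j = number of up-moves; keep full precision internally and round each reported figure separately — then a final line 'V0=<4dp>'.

(0,0): Delta=0.4222 Bond=-7.5270
(1,0): Delta=0.0000 Bond=0.0000
(1,1): Delta=0.5504 Bond=-12.8530
V0=3.0292

Under the risk-neutral measure, an up-move has probability p* = (R−d)/(u−d) = 0.6735 and values discount at R = 1.15.
At expiry t=2: V(2,0)=0.0000, V(2,1)=0.0000, V(2,2)=8.8325
Node (1,0) S=20.5000: V=(p*·0.0000+(1−p*)·0.0000)/1.15=0.0000; Δ=(0.0000−0.0000)/(26.8550−16.8100)=0.0000; B=V−Δ·S=0.0000
Node (1,1) S=32.7500: V=(p*·8.8325+(1−p*)·0.0000)/1.15=5.1725; Δ=(8.8325−0.0000)/(42.9025−26.8550)=0.5504; B=V−Δ·S=-12.8530
Node (0,0) S=25.0000: V=(p*·5.1725+(1−p*)·0.0000)/1.15=3.0292; Δ=(5.1725−0.0000)/(32.7500−20.5000)=0.4222; B=V−Δ·S=-7.5270
Self-financing check: at every node Δ·S+B equals the discounted successor values.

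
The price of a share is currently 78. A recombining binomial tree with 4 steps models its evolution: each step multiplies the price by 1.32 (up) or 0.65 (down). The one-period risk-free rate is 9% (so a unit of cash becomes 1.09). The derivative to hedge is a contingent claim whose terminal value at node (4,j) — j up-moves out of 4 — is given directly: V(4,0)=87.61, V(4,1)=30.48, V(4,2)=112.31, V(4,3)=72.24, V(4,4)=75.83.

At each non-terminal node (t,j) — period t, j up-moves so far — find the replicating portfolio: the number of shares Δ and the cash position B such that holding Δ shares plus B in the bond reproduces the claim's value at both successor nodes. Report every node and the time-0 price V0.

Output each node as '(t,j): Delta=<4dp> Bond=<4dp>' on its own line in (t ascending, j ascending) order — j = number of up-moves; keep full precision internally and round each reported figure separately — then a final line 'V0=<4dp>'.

Since d<R<u, set p* = (R−d)/(u−d) = 0.6567; price each node as the discounted p*-expectation of its children.
Terminal values V(4,·): V(4,0)=87.6100, V(4,1)=30.4800, V(4,2)=112.3100, V(4,3)=72.2400, V(4,4)=75.8300
Node (3,0) S=21.4208: V=(p*·30.4800+(1−p*)·87.6100)/1.09=45.9558; Δ=(30.4800−87.6100)/(28.2754−13.9235)=-3.9807; B=V−Δ·S=131.2244
Node (3,1) S=43.5006: V=(p*·112.3100+(1−p*)·30.4800)/1.09=77.2652; Δ=(112.3100−30.4800)/(57.4208−28.2754)=2.8076; B=V−Δ·S=-44.8691
Node (3,2) S=88.3397: V=(p*·72.2400+(1−p*)·112.3100)/1.09=78.8948; Δ=(72.2400−112.3100)/(116.6084−57.4208)=-0.6770; B=V−Δ·S=138.7008
Node (3,3) S=179.3975: V=(p*·75.8300+(1−p*)·72.2400)/1.09=68.4382; Δ=(75.8300−72.2400)/(236.8047−116.6084)=0.0299; B=V−Δ·S=63.0800
Node (2,0) S=32.9550: V=(p*·77.2652+(1−p*)·45.9558)/1.09=61.0250; Δ=(77.2652−45.9558)/(43.5006−21.4208)=1.4180; B=V−Δ·S=14.2944
Node (2,1) S=66.9240: V=(p*·78.8948+(1−p*)·77.2652)/1.09=71.8674; Δ=(78.8948−77.2652)/(88.3397−43.5006)=0.0363; B=V−Δ·S=69.4351
Node (2,2) S=135.9072: V=(p*·68.4382+(1−p*)·78.8948)/1.09=66.0805; Δ=(68.4382−78.8948)/(179.3975−88.3397)=-0.1148; B=V−Δ·S=81.6875
Node (1,0) S=50.7000: V=(p*·71.8674+(1−p*)·61.0250)/1.09=62.5187; Δ=(71.8674−61.0250)/(66.9240−32.9550)=0.3192; B=V−Δ·S=46.3360
Node (1,1) S=102.9600: V=(p*·66.0805+(1−p*)·71.8674)/1.09=62.4468; Δ=(66.0805−71.8674)/(135.9072−66.9240)=-0.0839; B=V−Δ·S=71.0839
Node (0,0) S=78.0000: V=(p*·62.4468+(1−p*)·62.5187)/1.09=57.3133; Δ=(62.4468−62.5187)/(102.9600−50.7000)=-0.0014; B=V−Δ·S=57.4205
Check: Δ(0,0)·S0 + B(0,0) = 57.3133 = V0.

(0,0): Delta=-0.0014 Bond=57.4205
(1,0): Delta=0.3192 Bond=46.3360
(1,1): Delta=-0.0839 Bond=71.0839
(2,0): Delta=1.4180 Bond=14.2944
(2,1): Delta=0.0363 Bond=69.4351
(2,2): Delta=-0.1148 Bond=81.6875
(3,0): Delta=-3.9807 Bond=131.2244
(3,1): Delta=2.8076 Bond=-44.8691
(3,2): Delta=-0.6770 Bond=138.7008
(3,3): Delta=0.0299 Bond=63.0800
V0=57.3133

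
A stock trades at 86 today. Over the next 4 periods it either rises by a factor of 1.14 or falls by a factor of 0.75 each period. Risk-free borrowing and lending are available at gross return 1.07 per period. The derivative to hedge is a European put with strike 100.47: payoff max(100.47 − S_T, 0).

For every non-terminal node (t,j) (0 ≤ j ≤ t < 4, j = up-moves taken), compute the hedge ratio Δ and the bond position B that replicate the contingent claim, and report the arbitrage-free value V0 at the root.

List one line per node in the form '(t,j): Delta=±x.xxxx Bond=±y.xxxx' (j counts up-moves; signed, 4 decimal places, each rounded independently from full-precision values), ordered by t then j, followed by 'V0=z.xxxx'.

The replicating-portfolio and risk-neutral prices coincide; use p* = (1.07−0.75)/(1.14−0.75) = 0.8205 for the latter.
Payoff layer (t=4): V(4,0)=73.2591, V(4,1)=59.1094, V(4,2)=37.6019, V(4,3)=4.9104, V(4,4)=0.0000
Node (3,0) S=36.2812: V=(p*·59.1094+(1−p*)·73.2591)/1.07=57.6159; Δ=(59.1094−73.2591)/(41.3606−27.2109)=-1.0000; B=V−Δ·S=93.8972
Node (3,1) S=55.1475: V=(p*·37.6019+(1−p*)·59.1094)/1.07=38.7497; Δ=(37.6019−59.1094)/(62.8681−41.3606)=-1.0000; B=V−Δ·S=93.8972
Node (3,2) S=83.8242: V=(p*·4.9104+(1−p*)·37.6019)/1.07=10.0730; Δ=(4.9104−37.6019)/(95.5596−62.8681)=-1.0000; B=V−Δ·S=93.8972
Node (3,3) S=127.4128: V=(p*·0.0000+(1−p*)·4.9104)/1.07=0.8237; Δ=(0.0000−4.9104)/(145.2506−95.5596)=-0.0988; B=V−Δ·S=13.4145
Node (2,0) S=48.3750: V=(p*·38.7497+(1−p*)·57.6159)/1.07=39.3794; Δ=(38.7497−57.6159)/(55.1475−36.2812)=-1.0000; B=V−Δ·S=87.7544
Node (2,1) S=73.5300: V=(p*·10.0730+(1−p*)·38.7497)/1.07=14.2244; Δ=(10.0730−38.7497)/(83.8242−55.1475)=-1.0000; B=V−Δ·S=87.7544
Node (2,2) S=111.7656: V=(p*·0.8237+(1−p*)·10.0730)/1.07=2.3213; Δ=(0.8237−10.0730)/(127.4128−83.8242)=-0.2122; B=V−Δ·S=26.0375
Node (1,0) S=64.5000: V=(p*·14.2244+(1−p*)·39.3794)/1.07=17.5134; Δ=(14.2244−39.3794)/(73.5300−48.3750)=-1.0000; B=V−Δ·S=82.0134
Node (1,1) S=98.0400: V=(p*·2.3213+(1−p*)·14.2244)/1.07=4.1661; Δ=(2.3213−14.2244)/(111.7656−73.5300)=-0.3113; B=V−Δ·S=34.6868
Node (0,0) S=86.0000: V=(p*·4.1661+(1−p*)·17.5134)/1.07=6.1325; Δ=(4.1661−17.5134)/(98.0400−64.5000)=-0.3980; B=V−Δ·S=40.3564
Each (Δ,B) replicates both successor values, so the strategy is self-financing and V0 is arbitrage-free.

(0,0): Delta=-0.3980 Bond=40.3564
(1,0): Delta=-1.0000 Bond=82.0134
(1,1): Delta=-0.3113 Bond=34.6868
(2,0): Delta=-1.0000 Bond=87.7544
(2,1): Delta=-1.0000 Bond=87.7544
(2,2): Delta=-0.2122 Bond=26.0375
(3,0): Delta=-1.0000 Bond=93.8972
(3,1): Delta=-1.0000 Bond=93.8972
(3,2): Delta=-1.0000 Bond=93.8972
(3,3): Delta=-0.0988 Bond=13.4145
V0=6.1325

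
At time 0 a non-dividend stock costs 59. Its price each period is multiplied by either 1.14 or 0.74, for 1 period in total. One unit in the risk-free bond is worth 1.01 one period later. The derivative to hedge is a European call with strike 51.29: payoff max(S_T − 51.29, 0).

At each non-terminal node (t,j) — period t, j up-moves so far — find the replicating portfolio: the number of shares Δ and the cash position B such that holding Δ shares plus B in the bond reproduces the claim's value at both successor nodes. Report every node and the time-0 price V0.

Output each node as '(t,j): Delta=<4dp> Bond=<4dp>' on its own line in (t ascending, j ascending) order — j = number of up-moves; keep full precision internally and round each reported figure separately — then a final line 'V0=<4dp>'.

(0,0): Delta=0.6767 Bond=-29.2520
V0=10.6730

No-arbitrage ⇒ martingale measure with p* = (R−d)/(u−d) = 0.6750.
Terminal values V(1,·): V(1,0)=0.0000, V(1,1)=15.9700
  t=0,j=0: stock 59.0000 → up 67.2600 (V=15.9700), down 43.6600 (V=0.0000). Price 10.6730; hedge Δ=0.6767, bond B=-29.2520.
The time-0 hedge costs 10.6730, which is the no-arbitrage price.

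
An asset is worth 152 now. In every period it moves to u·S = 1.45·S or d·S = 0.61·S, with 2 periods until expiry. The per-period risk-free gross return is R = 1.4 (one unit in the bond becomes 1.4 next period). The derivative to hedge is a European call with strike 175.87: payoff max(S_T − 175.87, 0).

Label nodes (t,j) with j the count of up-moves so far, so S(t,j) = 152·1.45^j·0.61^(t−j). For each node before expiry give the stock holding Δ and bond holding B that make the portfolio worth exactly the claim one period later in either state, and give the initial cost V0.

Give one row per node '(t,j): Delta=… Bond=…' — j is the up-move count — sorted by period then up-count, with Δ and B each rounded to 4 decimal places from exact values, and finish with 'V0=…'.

No-arbitrage ⇒ martingale measure with p* = (R−d)/(u−d) = 0.9405.
At expiry t=2: V(2,0)=0.0000, V(2,1)=0.0000, V(2,2)=143.7100
Node (1,0) S=92.7200: V=(p*·0.0000+(1−p*)·0.0000)/1.4=0.0000; Δ=(0.0000−0.0000)/(134.4440−56.5592)=0.0000; B=V−Δ·S=0.0000
Node (1,1) S=220.4000: V=(p*·143.7100+(1−p*)·0.0000)/1.4=96.5399; Δ=(143.7100−0.0000)/(319.5800−134.4440)=0.7762; B=V−Δ·S=-74.5435
Node (0,0) S=152.0000: V=(p*·96.5399+(1−p*)·0.0000)/1.4=64.8525; Δ=(96.5399−0.0000)/(220.4000−92.7200)=0.7561; B=V−Δ·S=-50.0760
The time-0 hedge costs 64.8525, which is the no-arbitrage price.

(0,0): Delta=0.7561 Bond=-50.0760
(1,0): Delta=0.0000 Bond=0.0000
(1,1): Delta=0.7762 Bond=-74.5435
V0=64.8525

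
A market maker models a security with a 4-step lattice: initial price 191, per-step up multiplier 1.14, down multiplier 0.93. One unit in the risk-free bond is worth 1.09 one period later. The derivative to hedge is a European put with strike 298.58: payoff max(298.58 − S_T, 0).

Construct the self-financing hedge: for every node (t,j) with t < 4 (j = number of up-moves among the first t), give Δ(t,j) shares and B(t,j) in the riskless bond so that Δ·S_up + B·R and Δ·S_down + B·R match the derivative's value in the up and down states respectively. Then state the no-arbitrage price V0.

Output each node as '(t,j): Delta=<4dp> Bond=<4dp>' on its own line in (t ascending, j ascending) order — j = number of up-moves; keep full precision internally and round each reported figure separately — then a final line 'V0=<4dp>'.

No-arbitrage ⇒ martingale measure with p* = (R−d)/(u−d) = 0.7619.
Terminal values V(4,·): V(4,0)=155.7021, V(4,1)=123.4393, V(4,2)=83.8914, V(4,3)=35.4133, V(4,4)=0.0000
  t=3,j=0: stock 153.6322 → up 175.1407 (V=123.4393), down 142.8779 (V=155.7021). Price 120.2944; hedge Δ=-1.0000, bond B=273.9266.
  t=3,j=1: stock 188.3233 → up 214.6886 (V=83.8914), down 175.1407 (V=123.4393). Price 85.6033; hedge Δ=-1.0000, bond B=273.9266.
  t=3,j=2: stock 230.8479 → up 263.1667 (V=35.4133), down 214.6886 (V=83.8914). Price 43.0787; hedge Δ=-1.0000, bond B=273.9266.
  t=3,j=3: stock 282.9749 → up 322.5914 (V=0.0000), down 263.1667 (V=35.4133). Price 7.7355; hedge Δ=-0.5959, bond B=176.3705.
  t=2,j=0: stock 165.1959 → up 188.3233 (V=85.6033), down 153.6322 (V=120.2944). Price 86.1129; hedge Δ=-1.0000, bond B=251.3088.
  t=2,j=1: stock 202.4982 → up 230.8479 (V=43.0787), down 188.3233 (V=85.6033). Price 48.8106; hedge Δ=-1.0000, bond B=251.3088.
  t=2,j=2: stock 248.2236 → up 282.9749 (V=7.7355), down 230.8479 (V=43.0787). Price 14.8170; hedge Δ=-0.6780, bond B=183.1176.
  t=1,j=0: stock 177.6300 → up 202.4982 (V=48.8106), down 165.1959 (V=86.1129). Price 52.9285; hedge Δ=-1.0000, bond B=230.5585.
  t=1,j=1: stock 217.7400 → up 248.2236 (V=14.8170), down 202.4982 (V=48.8106). Price 21.0190; hedge Δ=-0.7434, bond B=182.8932.
  t=0,j=0: stock 191.0000 → up 217.7400 (V=21.0190), down 177.6300 (V=52.9285). Price 26.2537; hedge Δ=-0.7955, bond B=178.2037.
The time-0 hedge costs 26.2537, which is the no-arbitrage price.

(0,0): Delta=-0.7955 Bond=178.2037
(1,0): Delta=-1.0000 Bond=230.5585
(1,1): Delta=-0.7434 Bond=182.8932
(2,0): Delta=-1.0000 Bond=251.3088
(2,1): Delta=-1.0000 Bond=251.3088
(2,2): Delta=-0.6780 Bond=183.1176
(3,0): Delta=-1.0000 Bond=273.9266
(3,1): Delta=-1.0000 Bond=273.9266
(3,2): Delta=-1.0000 Bond=273.9266
(3,3): Delta=-0.5959 Bond=176.3705
V0=26.2537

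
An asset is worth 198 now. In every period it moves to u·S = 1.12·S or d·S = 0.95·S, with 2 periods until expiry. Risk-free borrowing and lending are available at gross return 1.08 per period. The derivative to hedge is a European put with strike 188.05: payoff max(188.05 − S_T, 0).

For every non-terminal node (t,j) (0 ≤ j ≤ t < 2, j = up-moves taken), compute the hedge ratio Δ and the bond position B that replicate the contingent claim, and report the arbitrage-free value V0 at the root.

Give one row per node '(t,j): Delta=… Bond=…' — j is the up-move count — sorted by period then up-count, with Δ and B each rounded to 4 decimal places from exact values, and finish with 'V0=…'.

Since d<R<u, set p* = (R−d)/(u−d) = 0.7647; price each node as the discounted p*-expectation of its children.
Payoff layer (t=2): V(2,0)=9.3550, V(2,1)=0.0000, V(2,2)=0.0000
(1,0): S=188.1000. Δ = (V_up−V_dn)/(S_up−S_dn) = (0.0000−9.3550)/(210.6720−178.6950) = -0.2926. V = [p*·0.0000 + (1−p*)·9.3550]/1.08 = 2.0381. B = V − Δ·S = 57.0675.
(1,1): S=221.7600. Δ = (V_up−V_dn)/(S_up−S_dn) = (0.0000−0.0000)/(248.3712−210.6720) = 0.0000. V = [p*·0.0000 + (1−p*)·0.0000]/1.08 = 0.0000. B = V − Δ·S = 0.0000.
(0,0): S=198.0000. Δ = (V_up−V_dn)/(S_up−S_dn) = (0.0000−2.0381)/(221.7600−188.1000) = -0.0606. V = [p*·0.0000 + (1−p*)·2.0381]/1.08 = 0.4440. B = V − Δ·S = 12.4330.
Check: Δ(0,0)·S0 + B(0,0) = 0.4440 = V0.

(0,0): Delta=-0.0606 Bond=12.4330
(1,0): Delta=-0.2926 Bond=57.0675
(1,1): Delta=0.0000 Bond=0.0000
V0=0.4440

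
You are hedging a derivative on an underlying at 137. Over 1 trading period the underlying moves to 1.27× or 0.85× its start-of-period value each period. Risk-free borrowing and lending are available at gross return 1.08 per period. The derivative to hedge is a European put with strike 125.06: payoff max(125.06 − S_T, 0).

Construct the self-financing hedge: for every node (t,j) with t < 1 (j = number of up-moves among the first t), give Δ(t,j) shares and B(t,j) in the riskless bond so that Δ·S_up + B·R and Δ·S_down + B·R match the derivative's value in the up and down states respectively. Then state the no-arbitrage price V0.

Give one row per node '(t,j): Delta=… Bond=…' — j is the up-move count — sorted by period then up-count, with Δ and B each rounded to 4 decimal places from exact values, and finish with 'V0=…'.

Risk-neutral probability p* = (R−d)/(u−d) = (1.08−0.85)/(1.27−0.85) = 0.5476.
Terminal values V(1,·): V(1,0)=8.6100, V(1,1)=0.0000
Node (0,0) S=137.0000: V=(p*·0.0000+(1−p*)·8.6100)/1.08=3.6065; Δ=(0.0000−8.6100)/(173.9900−116.4500)=-0.1496; B=V−Δ·S=24.1065
Each (Δ,B) replicates both successor values, so the strategy is self-financing and V0 is arbitrage-free.

(0,0): Delta=-0.1496 Bond=24.1065
V0=3.6065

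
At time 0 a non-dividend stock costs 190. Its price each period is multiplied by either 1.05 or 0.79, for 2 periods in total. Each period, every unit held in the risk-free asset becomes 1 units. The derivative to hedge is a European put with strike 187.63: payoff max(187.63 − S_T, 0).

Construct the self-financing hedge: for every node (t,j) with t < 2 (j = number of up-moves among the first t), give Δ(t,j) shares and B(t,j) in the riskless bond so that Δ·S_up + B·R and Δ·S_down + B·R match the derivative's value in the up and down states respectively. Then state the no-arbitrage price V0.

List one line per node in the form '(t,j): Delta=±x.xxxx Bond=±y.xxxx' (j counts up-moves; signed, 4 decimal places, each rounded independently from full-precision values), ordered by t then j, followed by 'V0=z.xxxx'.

(0,0): Delta=-0.6428 Bond=134.0193
(1,0): Delta=-1.0000 Bond=187.6300
(1,1): Delta=-0.5789 Bond=121.2548
V0=11.8810

Under the risk-neutral measure, an up-move has probability p* = (R−d)/(u−d) = 0.8077 and values discount at R = 1.
Payoff layer (t=2): V(2,0)=69.0510, V(2,1)=30.0250, V(2,2)=0.0000
(1,0): S=150.1000. Δ = (V_up−V_dn)/(S_up−S_dn) = (30.0250−69.0510)/(157.6050−118.5790) = -1.0000. V = [p*·30.0250 + (1−p*)·69.0510]/1 = 37.5300. B = V − Δ·S = 187.6300.
(1,1): S=199.5000. Δ = (V_up−V_dn)/(S_up−S_dn) = (0.0000−30.0250)/(209.4750−157.6050) = -0.5789. V = [p*·0.0000 + (1−p*)·30.0250]/1 = 5.7740. B = V − Δ·S = 121.2548.
(0,0): S=190.0000. Δ = (V_up−V_dn)/(S_up−S_dn) = (5.7740−37.5300)/(199.5000−150.1000) = -0.6428. V = [p*·5.7740 + (1−p*)·37.5300]/1 = 11.8810. B = V − Δ·S = 134.0193.
Each (Δ,B) replicates both successor values, so the strategy is self-financing and V0 is arbitrage-free.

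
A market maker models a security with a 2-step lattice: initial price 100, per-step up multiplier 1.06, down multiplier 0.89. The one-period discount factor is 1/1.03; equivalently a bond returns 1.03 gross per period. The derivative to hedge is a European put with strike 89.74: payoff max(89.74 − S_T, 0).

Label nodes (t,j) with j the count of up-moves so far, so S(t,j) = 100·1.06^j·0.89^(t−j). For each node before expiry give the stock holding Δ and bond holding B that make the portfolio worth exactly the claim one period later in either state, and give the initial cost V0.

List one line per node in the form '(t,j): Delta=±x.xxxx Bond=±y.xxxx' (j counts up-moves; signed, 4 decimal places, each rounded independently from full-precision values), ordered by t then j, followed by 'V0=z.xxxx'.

Since d<R<u, set p* = (R−d)/(u−d) = 0.8235; price each node as the discounted p*-expectation of its children.
Terminal values V(2,·): V(2,0)=10.5300, V(2,1)=0.0000, V(2,2)=0.0000
Node (1,0) S=89.0000: V=(p*·0.0000+(1−p*)·10.5300)/1.03=1.8041; Δ=(0.0000−10.5300)/(94.3400−79.2100)=-0.6960; B=V−Δ·S=63.7453
Node (1,1) S=106.0000: V=(p*·0.0000+(1−p*)·0.0000)/1.03=0.0000; Δ=(0.0000−0.0000)/(112.3600−94.3400)=0.0000; B=V−Δ·S=0.0000
Node (0,0) S=100.0000: V=(p*·0.0000+(1−p*)·1.8041)/1.03=0.3091; Δ=(0.0000−1.8041)/(106.0000−89.0000)=-0.1061; B=V−Δ·S=10.9215
Each (Δ,B) replicates both successor values, so the strategy is self-financing and V0 is arbitrage-free.

(0,0): Delta=-0.1061 Bond=10.9215
(1,0): Delta=-0.6960 Bond=63.7453
(1,1): Delta=0.0000 Bond=0.0000
V0=0.3091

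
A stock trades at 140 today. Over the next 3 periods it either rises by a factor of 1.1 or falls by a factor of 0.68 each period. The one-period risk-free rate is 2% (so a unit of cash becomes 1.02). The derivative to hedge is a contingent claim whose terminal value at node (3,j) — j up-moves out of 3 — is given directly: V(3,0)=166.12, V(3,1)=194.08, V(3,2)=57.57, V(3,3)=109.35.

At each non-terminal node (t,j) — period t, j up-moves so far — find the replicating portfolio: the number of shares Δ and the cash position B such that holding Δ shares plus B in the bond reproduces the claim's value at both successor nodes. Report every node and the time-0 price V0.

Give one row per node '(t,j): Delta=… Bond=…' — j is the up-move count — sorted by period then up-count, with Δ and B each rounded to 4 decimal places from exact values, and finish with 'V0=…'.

(0,0): Delta=-0.1169 Bond=108.5408
(1,0): Delta=-2.5790 Bond=345.1072
(1,1): Delta=0.2412 Bond=55.5598
(2,0): Delta=1.0284 Bond=118.4818
(2,1): Delta=-3.1037 Bond=406.9570
(2,2): Delta=0.7278 Bond=-25.7493
V0=92.1759

Since d<R<u, set p* = (R−d)/(u−d) = 0.8095; price each node as the discounted p*-expectation of its children.
Payoff layer (t=3): V(3,0)=166.1200, V(3,1)=194.0800, V(3,2)=57.5700, V(3,3)=109.3500
  t=2,j=0: stock 64.7360 → up 71.2096 (V=194.0800), down 44.0205 (V=166.1200). Price 185.0532; hedge Δ=1.0284, bond B=118.4818.
  t=2,j=1: stock 104.7200 → up 115.1920 (V=57.5700), down 71.2096 (V=194.0800). Price 81.9332; hedge Δ=-3.1037, bond B=406.9570.
  t=2,j=2: stock 169.4000 → up 186.3400 (V=109.3500), down 115.1920 (V=57.5700). Price 97.5364; hedge Δ=0.7278, bond B=-25.7493.
  t=1,j=0: stock 95.2000 → up 104.7200 (V=81.9332), down 64.7360 (V=185.0532). Price 99.5835; hedge Δ=-2.5790, bond B=345.1072.
  t=1,j=1: stock 154.0000 → up 169.4000 (V=97.5364), down 104.7200 (V=81.9332). Price 92.7102; hedge Δ=0.2412, bond B=55.5598.
  t=0,j=0: stock 140.0000 → up 154.0000 (V=92.7102), down 95.2000 (V=99.5835). Price 92.1759; hedge Δ=-0.1169, bond B=108.5408.
The time-0 hedge costs 92.1759, which is the no-arbitrage price.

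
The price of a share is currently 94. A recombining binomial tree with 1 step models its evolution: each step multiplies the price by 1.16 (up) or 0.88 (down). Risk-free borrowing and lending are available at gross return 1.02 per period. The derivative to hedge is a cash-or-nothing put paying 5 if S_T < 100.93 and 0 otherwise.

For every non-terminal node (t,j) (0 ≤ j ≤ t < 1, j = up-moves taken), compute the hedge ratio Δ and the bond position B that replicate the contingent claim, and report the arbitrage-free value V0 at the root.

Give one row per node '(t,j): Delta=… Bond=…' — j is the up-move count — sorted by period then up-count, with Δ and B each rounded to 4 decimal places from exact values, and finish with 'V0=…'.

(0,0): Delta=-0.1900 Bond=20.3081
V0=2.4510

Risk-neutral probability p* = (R−d)/(u−d) = (1.02−0.88)/(1.16−0.88) = 0.5000.
Terminal values V(1,·): V(1,0)=5.0000, V(1,1)=0.0000
Node (0,0) S=94.0000: V=(p*·0.0000+(1−p*)·5.0000)/1.02=2.4510; Δ=(0.0000−5.0000)/(109.0400−82.7200)=-0.1900; B=V−Δ·S=20.3081
Check: Δ(0,0)·S0 + B(0,0) = 2.4510 = V0.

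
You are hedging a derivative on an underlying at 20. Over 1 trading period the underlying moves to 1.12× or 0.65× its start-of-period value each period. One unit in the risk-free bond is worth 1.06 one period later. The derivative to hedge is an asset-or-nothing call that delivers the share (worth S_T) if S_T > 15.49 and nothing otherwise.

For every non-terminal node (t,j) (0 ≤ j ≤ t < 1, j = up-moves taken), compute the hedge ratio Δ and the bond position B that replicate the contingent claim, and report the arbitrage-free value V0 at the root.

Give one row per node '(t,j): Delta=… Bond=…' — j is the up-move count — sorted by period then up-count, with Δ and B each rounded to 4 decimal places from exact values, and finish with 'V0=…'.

(0,0): Delta=2.3830 Bond=-29.2252
V0=18.4344

Risk-neutral probability p* = (R−d)/(u−d) = (1.06−0.65)/(1.12−0.65) = 0.8723.
Terminal payoffs: V(1,0)=0.0000, V(1,1)=22.4000
  t=0,j=0: stock 20.0000 → up 22.4000 (V=22.4000), down 13.0000 (V=0.0000). Price 18.4344; hedge Δ=2.3830, bond B=-29.2252.
The time-0 hedge costs 18.4344, which is the no-arbitrage price.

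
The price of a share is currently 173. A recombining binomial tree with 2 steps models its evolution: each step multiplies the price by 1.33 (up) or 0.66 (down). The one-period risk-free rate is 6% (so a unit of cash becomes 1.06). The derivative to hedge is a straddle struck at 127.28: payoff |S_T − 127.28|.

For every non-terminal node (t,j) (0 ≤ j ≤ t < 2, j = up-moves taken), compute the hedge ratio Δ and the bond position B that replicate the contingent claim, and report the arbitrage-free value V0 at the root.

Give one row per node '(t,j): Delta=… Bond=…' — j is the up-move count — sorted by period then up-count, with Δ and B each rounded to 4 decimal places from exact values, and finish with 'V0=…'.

Under the risk-neutral measure, an up-move has probability p* = (R−d)/(u−d) = 0.5970 and values discount at R = 1.06.
Terminal values V(2,·): V(2,0)=51.9212, V(2,1)=24.5794, V(2,2)=178.7397
  t=1,j=0: stock 114.1800 → up 151.8594 (V=24.5794), down 75.3588 (V=51.9212). Price 33.5828; hedge Δ=-0.3574, bond B=74.3914.
  t=1,j=1: stock 230.0900 → up 306.0197 (V=178.7397), down 151.8594 (V=24.5794). Price 110.0145; hedge Δ=1.0000, bond B=-120.0755.
  t=0,j=0: stock 173.0000 → up 230.0900 (V=110.0145), down 114.1800 (V=33.5828). Price 74.7299; hedge Δ=0.6594, bond B=-39.3474.
Check: Δ(0,0)·S0 + B(0,0) = 74.7299 = V0.

(0,0): Delta=0.6594 Bond=-39.3474
(1,0): Delta=-0.3574 Bond=74.3914
(1,1): Delta=1.0000 Bond=-120.0755
V0=74.7299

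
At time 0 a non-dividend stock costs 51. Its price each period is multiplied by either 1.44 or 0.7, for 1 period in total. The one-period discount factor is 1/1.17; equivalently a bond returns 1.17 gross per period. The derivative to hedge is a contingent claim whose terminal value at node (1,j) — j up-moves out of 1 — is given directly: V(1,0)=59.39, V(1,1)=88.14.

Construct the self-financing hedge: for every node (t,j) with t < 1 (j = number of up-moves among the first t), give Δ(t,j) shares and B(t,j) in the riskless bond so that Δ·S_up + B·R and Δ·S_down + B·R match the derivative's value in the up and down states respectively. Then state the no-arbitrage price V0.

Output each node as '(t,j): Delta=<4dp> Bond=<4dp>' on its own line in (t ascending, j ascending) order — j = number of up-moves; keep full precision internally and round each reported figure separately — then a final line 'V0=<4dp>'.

Under the risk-neutral measure, an up-move has probability p* = (R−d)/(u−d) = 0.6351 and values discount at R = 1.17.
Terminal payoffs: V(1,0)=59.3900, V(1,1)=88.1400
(0,0): S=51.0000. Δ = (V_up−V_dn)/(S_up−S_dn) = (88.1400−59.3900)/(73.4400−35.7000) = 0.7618. V = [p*·88.1400 + (1−p*)·59.3900]/1.17 = 66.3676. B = V − Δ·S = 27.5163.
Check: Δ(0,0)·S0 + B(0,0) = 66.3676 = V0.

(0,0): Delta=0.7618 Bond=27.5163
V0=66.3676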